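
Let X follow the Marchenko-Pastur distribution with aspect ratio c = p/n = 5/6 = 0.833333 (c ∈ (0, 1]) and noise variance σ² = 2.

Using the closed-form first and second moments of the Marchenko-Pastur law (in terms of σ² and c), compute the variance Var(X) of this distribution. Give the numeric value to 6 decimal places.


Recall the MP moments m_1 = E[X] = σ² and m_2 = E[X²] = σ⁴ (1 + c).
m_1 = E[X] = σ² = 2, so m_1² = 4.
m_2 = E[X²] = σ⁴ (1 + c) = 4 · (1 + 0.833333) = 4 · 1.833333 = 7.333333.
(Note m_2 − m_1² simplifies to c · σ⁴ = 0.833333 · 4.)

Var(X) = m_2 − m_1² = 7.333333 − 4 = 3.333333.


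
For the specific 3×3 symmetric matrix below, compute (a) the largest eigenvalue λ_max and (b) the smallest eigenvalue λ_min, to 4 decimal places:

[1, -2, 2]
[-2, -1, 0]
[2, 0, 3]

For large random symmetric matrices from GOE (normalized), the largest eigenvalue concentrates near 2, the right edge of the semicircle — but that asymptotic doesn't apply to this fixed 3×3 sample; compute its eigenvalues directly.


Since M is real symmetric, all three eigenvalues are real; they are the roots of det(λI − M) = λ³ − (tr M) λ² + s λ − det M, where s is the sum of the principal 2×2 minors.
tr M = 1 + (-1) + 3 = 3.
s = (1·(-1) − (-2)²) + (1·3 − 2²) + ((-1)·3 − 0²) = -5 + (-1) + (-3) = -9.
det M (expand along row 1) = 1·(-3) − (-2)·(-6) + 2·2 = -11.
Characteristic polynomial: λ³ − 3λ² − 9λ + 11 = 0.
Substitute λ = y + (tr M)/3 = y + 1.000000 to remove the quadratic term: y³ + p·y + q = 0 with p = s − (tr M)²/3 = -12.000000 and q = −2(tr M)³/27 + (tr M)·s/3 − det M = 0.000000.
Three real roots ⇒ use the trigonometric (Viète) form: r = 2√(−p/3) = 4.000000, φ = arccos(3q/(p·r)) = arccos(0.000000) = 1.570796 rad.
y_k = r·cos(φ/3 − 2πk/3) for k = 0, 1, 2 gives y = 3.464102, 0.000000, -3.464102.
λ_k = y_k + 1.000000 gives λ = 4.4641, 1.0000, -2.4641 (check: the sum is 3.0000 = tr M).

Hence λ_max = 4.4641 and λ_min = -2.4641.


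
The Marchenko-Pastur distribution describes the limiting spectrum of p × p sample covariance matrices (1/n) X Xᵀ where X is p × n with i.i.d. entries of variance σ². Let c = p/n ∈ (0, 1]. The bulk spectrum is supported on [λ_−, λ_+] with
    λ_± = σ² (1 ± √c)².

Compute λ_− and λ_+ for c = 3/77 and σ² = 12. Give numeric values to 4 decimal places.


c = 3/77 = 0.038961; √c = 0.197386.
λ_− = σ² (1 − √c)² = 12 · (1 − 0.197386)² = 12 · (0.802614)² = 7.730280.
λ_+ = σ² (1 + √c)² = 12 · (1 + 0.197386)² = 12 · (1.197386)² = 17.204785.

Rounded to 4 decimal places: λ_− ≈ 7.7303, λ_+ ≈ 17.2048.


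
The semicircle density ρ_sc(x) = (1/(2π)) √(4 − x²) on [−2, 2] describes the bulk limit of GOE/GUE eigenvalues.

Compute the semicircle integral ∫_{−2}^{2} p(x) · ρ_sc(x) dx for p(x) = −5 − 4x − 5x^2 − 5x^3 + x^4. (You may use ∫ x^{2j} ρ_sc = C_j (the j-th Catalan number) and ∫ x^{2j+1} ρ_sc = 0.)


Write p(x) = Σ a_i x^i, split into monomials and integrate each against ρ_sc separately.
Using ∫ x^{2j} ρ_sc = C_j = (1/(j+1)) C(2j, j) (Catalan numbers) and ∫ x^{2j+1} ρ_sc = 0 (odd monomials vanish by symmetry):
  i = 0 (even): a_0 · C_{0} = -5 · 1 = -5
  i = 1 (odd): ∫ x^1 ρ_sc = 0 (vanishes)
  i = 2 (even): a_2 · C_{1} = -5 · 1 = -5
  i = 3 (odd): ∫ x^3 ρ_sc = 0 (vanishes)
  i = 4 (even): a_4 · C_{2} = 1 · 2 = 2

Summing the contributions: ∫_{−2}^{2} p(x) ρ_sc(x) dx = (-5) + (-5) + 2 = -8.


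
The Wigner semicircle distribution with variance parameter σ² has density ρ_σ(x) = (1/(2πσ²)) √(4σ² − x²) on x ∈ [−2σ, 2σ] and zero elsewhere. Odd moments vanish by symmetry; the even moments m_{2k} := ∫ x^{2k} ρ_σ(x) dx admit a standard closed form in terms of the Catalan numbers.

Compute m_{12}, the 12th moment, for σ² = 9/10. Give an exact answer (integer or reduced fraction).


By the scaled semicircle moment identity, m_{2k} = σ^{2k} · C_k with k = 6.
C_6 = (1/(k+1)) · C(2k, k) = (1/7) · C(12, 6) = (1/7) · 924 = 132.
σ^{2k} = (σ²)^k = (9/10)^6 = 531441/1000000.

Therefore m_{12} = σ^{12} · C_6 = (531441/1000000) · 132 = 17537553/250000.


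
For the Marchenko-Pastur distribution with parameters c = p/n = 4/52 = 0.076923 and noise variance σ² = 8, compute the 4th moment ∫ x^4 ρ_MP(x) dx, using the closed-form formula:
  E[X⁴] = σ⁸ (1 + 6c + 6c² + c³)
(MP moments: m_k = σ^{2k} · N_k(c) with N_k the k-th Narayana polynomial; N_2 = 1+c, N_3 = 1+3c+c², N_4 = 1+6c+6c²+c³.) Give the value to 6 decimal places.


E[X⁴] = σ⁸ (1 + 6c + 6c² + c³) (fourth MP moment). With σ² = 8 (so σ⁸ = 4096) and c = 4/52 = 0.076923: E[X⁴] = 4096 · (1 + 6·0.076923 + 6·(0.076923)² + (0.076923)³) = 4096 · 1.497497.

So E[X^4] = 6133.746017.


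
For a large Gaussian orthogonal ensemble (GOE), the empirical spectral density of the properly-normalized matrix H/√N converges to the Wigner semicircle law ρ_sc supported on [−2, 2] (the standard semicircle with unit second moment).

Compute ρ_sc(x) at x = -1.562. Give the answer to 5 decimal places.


ρ_sc(x) = (1/(2π)) √(4 − x²). With x = -1.562:
  4 − x² = 4 − (-1.562)² = 4 − 2.439844 = 1.560156.
  √(4 − x²) = 1.249062.
  1/(2π) = 0.159155.
  ρ_sc(-1.562) = 0.159155 · 1.249062 = 0.198794.

Rounded to 5 decimal places: ρ_sc(-1.562) ≈ 0.19879.


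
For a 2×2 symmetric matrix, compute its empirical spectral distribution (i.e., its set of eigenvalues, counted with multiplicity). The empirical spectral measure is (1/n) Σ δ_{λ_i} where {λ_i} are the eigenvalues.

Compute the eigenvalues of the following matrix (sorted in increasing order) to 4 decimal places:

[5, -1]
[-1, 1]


Since M is real symmetric, both eigenvalues are real; they are the roots of det(λI − M) = λ² − (tr M) λ + det M.
tr M = 5 + 1 = 6.
det M = 5·1 − (-1)² = 5 − 1 = 4.
Characteristic polynomial: λ² − 6λ + 4 = 0.
Discriminant Δ = (tr M)² − 4·det M = 36 − 16 = 20; √Δ = 4.472136.
λ = (tr M ± √Δ)/2 = (6 ± 4.472136)/2, giving (tr M − √Δ)/2 = 0.7639 and (tr M + √Δ)/2 = 5.2361.

Eigenvalues sorted in increasing order: [0.7639, 5.2361].


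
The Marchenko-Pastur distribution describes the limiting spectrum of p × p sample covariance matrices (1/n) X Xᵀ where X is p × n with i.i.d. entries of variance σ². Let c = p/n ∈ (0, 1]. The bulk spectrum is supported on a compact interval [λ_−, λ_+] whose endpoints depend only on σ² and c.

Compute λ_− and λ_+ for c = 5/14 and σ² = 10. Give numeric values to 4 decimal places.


c = 5/14 = 0.357143; √c = 0.597614.
λ_− = σ² (1 − √c)² = 10 · (1 − 0.597614)² = 10 · (0.402386)² = 1.619142.
λ_+ = σ² (1 + √c)² = 10 · (1 + 0.597614)² = 10 · (1.597614)² = 25.523715.

Rounded to 4 decimal places: λ_− ≈ 1.6191, λ_+ ≈ 25.5237.


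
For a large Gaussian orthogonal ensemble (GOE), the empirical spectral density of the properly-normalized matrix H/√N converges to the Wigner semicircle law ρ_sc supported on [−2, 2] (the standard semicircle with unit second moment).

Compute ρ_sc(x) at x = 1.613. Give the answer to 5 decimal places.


ρ_sc(x) = (1/(2π)) √(4 − x²). With x = 1.613:
  4 − x² = 4 − (1.613)² = 4 − 2.601769 = 1.398231.
  √(4 − x²) = 1.182468.
  1/(2π) = 0.159155.
  ρ_sc(1.613) = 0.159155 · 1.182468 = 0.188196.

Rounded to 5 decimal places: ρ_sc(1.613) ≈ 0.18820.


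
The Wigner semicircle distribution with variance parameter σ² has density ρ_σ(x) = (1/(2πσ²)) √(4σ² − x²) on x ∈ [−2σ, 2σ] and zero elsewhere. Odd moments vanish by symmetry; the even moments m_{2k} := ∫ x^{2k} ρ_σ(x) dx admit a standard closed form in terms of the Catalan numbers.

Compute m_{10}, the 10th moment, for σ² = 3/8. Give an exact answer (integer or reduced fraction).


By the scaled semicircle moment identity, m_{2k} = σ^{2k} · C_k with k = 5.
C_5 = (1/(k+1)) · C(2k, k) = (1/6) · C(10, 5) = (1/6) · 252 = 42.
σ^{2k} = (σ²)^k = (3/8)^5 = 243/32768.

Therefore m_{10} = σ^{10} · C_5 = (243/32768) · 42 = 5103/16384.


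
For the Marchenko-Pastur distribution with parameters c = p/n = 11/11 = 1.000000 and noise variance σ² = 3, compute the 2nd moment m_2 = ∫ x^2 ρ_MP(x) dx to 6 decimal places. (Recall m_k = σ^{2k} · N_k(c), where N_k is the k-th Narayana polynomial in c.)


E[X²] = σ⁴ (1 + c) (second MP moment). With σ² = 3 (so σ⁴ = 9) and c = 11/11 = 1.000000: E[X²] = 9 · (1 + 1.000000) = 9 · 2.000000.

So E[X^2] = 18.000000.


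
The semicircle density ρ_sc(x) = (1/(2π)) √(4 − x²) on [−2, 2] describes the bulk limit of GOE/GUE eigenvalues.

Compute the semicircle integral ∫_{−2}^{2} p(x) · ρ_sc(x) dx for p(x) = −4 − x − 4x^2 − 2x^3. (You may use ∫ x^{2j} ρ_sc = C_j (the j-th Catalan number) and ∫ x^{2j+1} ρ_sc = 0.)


Write p(x) = Σ a_i x^i, split into monomials and integrate each against ρ_sc separately.
Using ∫ x^{2j} ρ_sc = C_j = (1/(j+1)) C(2j, j) (Catalan numbers) and ∫ x^{2j+1} ρ_sc = 0 (odd monomials vanish by symmetry):
  i = 0 (even): a_0 · C_{0} = -4 · 1 = -4
  i = 1 (odd): ∫ x^1 ρ_sc = 0 (vanishes)
  i = 2 (even): a_2 · C_{1} = -4 · 1 = -4
  i = 3 (odd): ∫ x^3 ρ_sc = 0 (vanishes)

Summing the contributions: ∫_{−2}^{2} p(x) ρ_sc(x) dx = (-4) + (-4) = -8.


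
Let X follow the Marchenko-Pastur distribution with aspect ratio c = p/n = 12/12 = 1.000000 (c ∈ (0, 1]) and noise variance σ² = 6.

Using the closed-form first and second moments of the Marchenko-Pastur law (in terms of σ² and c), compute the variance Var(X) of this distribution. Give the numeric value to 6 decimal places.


Recall the MP moments m_1 = E[X] = σ² and m_2 = E[X²] = σ⁴ (1 + c).
m_1 = E[X] = σ² = 6, so m_1² = 36.
m_2 = E[X²] = σ⁴ (1 + c) = 36 · (1 + 1.000000) = 36 · 2.000000 = 72.000000.
(Note m_2 − m_1² simplifies to c · σ⁴ = 1.000000 · 36.)

Var(X) = m_2 − m_1² = 72.000000 − 36 = 36.000000.


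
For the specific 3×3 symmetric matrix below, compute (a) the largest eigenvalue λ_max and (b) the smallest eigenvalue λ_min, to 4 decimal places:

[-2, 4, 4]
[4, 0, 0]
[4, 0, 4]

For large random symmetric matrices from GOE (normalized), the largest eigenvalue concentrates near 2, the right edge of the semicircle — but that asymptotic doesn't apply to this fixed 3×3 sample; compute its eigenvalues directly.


Since M is real symmetric, all three eigenvalues are real; they are the roots of det(λI − M) = λ³ − (tr M) λ² + s λ − det M, where s is the sum of the principal 2×2 minors.
tr M = -2 + 0 + 4 = 2.
s = ((-2)·0 − 4²) + ((-2)·4 − 4²) + (0·4 − 0²) = -16 + (-24) + 0 = -40.
det M (expand along row 1) = (-2)·0 − 4·16 + 4·0 = -64.
Characteristic polynomial: λ³ − 2λ² − 40λ + 64 = 0.
Substitute λ = y + (tr M)/3 = y + 0.666667 to remove the quadratic term: y³ + p·y + q = 0 with p = s − (tr M)²/3 = -41.333333 and q = −2(tr M)³/27 + (tr M)·s/3 − det M = 36.740741.
Three real roots ⇒ use the trigonometric (Viète) form: r = 2√(−p/3) = 7.423686, φ = arccos(3q/(p·r)) = arccos(-0.359211) = 1.938218 rad.
y_k = r·cos(φ/3 − 2πk/3) for k = 0, 1, 2 gives y = 5.927474, 0.906937, -6.834411.
λ_k = y_k + 0.666667 gives λ = 6.5941, 1.5736, -6.1677 (check: the sum is 2.0000 = tr M).

Hence λ_max = 6.5941 and λ_min = -6.1677.


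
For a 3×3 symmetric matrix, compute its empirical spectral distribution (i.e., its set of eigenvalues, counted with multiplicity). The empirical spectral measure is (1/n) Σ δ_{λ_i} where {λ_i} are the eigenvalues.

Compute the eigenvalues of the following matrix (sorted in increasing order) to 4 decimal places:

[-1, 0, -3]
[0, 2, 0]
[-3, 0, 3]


Since M is real symmetric, all three eigenvalues are real; they are the roots of det(λI − M) = λ³ − (tr M) λ² + s λ − det M, where s is the sum of the principal 2×2 minors.
tr M = -1 + 2 + 3 = 4.
s = ((-1)·2 − 0²) + ((-1)·3 − (-3)²) + (2·3 − 0²) = -2 + (-12) + 6 = -8.
det M (expand along row 1) = (-1)·6 − 0·0 + (-3)·6 = -24.
Characteristic polynomial: λ³ − 4λ² − 8λ + 24 = 0.
Substitute λ = y + (tr M)/3 = y + 1.333333 to remove the quadratic term: y³ + p·y + q = 0 with p = s − (tr M)²/3 = -13.333333 and q = −2(tr M)³/27 + (tr M)·s/3 − det M = 8.592593.
Three real roots ⇒ use the trigonometric (Viète) form: r = 2√(−p/3) = 4.216370, φ = arccos(3q/(p·r)) = arccos(-0.458530) = 2.047137 rad.
y_k = r·cos(φ/3 − 2πk/3) for k = 0, 1, 2 gives y = 3.272218, 0.666667, -3.938885.
λ_k = y_k + 1.333333 gives λ = 4.6056, 2.0000, -2.6056 (check: the sum is 4.0000 = tr M).

Eigenvalues sorted in increasing order: [-2.6056, 2.0000, 4.6056].


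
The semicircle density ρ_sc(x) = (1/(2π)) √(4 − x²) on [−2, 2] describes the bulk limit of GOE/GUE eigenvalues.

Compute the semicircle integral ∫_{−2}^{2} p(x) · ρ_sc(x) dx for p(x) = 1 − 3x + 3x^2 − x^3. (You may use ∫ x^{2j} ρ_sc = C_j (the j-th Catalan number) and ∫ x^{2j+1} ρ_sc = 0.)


Write p(x) = Σ a_i x^i, split into monomials and integrate each against ρ_sc separately.
Using ∫ x^{2j} ρ_sc = C_j = (1/(j+1)) C(2j, j) (Catalan numbers) and ∫ x^{2j+1} ρ_sc = 0 (odd monomials vanish by symmetry):
  i = 0 (even): a_0 · C_{0} = 1 · 1 = 1
  i = 1 (odd): ∫ x^1 ρ_sc = 0 (vanishes)
  i = 2 (even): a_2 · C_{1} = 3 · 1 = 3
  i = 3 (odd): ∫ x^3 ρ_sc = 0 (vanishes)

Summing the contributions: ∫_{−2}^{2} p(x) ρ_sc(x) dx = 1 + 3 = 4.


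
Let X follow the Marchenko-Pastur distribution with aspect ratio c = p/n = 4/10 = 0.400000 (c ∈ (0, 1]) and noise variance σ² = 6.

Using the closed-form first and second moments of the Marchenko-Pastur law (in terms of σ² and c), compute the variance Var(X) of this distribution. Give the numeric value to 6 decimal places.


Recall the MP moments m_1 = E[X] = σ² and m_2 = E[X²] = σ⁴ (1 + c).
m_1 = E[X] = σ² = 6, so m_1² = 36.
m_2 = E[X²] = σ⁴ (1 + c) = 36 · (1 + 0.400000) = 36 · 1.400000 = 50.400000.
(Note m_2 − m_1² simplifies to c · σ⁴ = 0.400000 · 36.)

Var(X) = m_2 − m_1² = 50.400000 − 36 = 14.400000.


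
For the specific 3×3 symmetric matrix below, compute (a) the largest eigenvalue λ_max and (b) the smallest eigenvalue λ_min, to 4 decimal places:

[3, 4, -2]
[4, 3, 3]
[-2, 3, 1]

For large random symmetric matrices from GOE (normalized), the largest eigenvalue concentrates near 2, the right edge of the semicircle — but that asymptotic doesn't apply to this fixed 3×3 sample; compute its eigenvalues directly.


Since M is real symmetric, all three eigenvalues are real; they are the roots of det(λI − M) = λ³ − (tr M) λ² + s λ − det M, where s is the sum of the principal 2×2 minors.
tr M = 3 + 3 + 1 = 7.
s = (3·3 − 4²) + (3·1 − (-2)²) + (3·1 − 3²) = -7 + (-1) + (-6) = -14.
det M (expand along row 1) = 3·(-6) − 4·10 + (-2)·18 = -94.
Characteristic polynomial: λ³ − 7λ² − 14λ + 94 = 0.
Substitute λ = y + (tr M)/3 = y + 2.333333 to remove the quadratic term: y³ + p·y + q = 0 with p = s − (tr M)²/3 = -30.333333 and q = −2(tr M)³/27 + (tr M)·s/3 − det M = 35.925926.
Three real roots ⇒ use the trigonometric (Viète) form: r = 2√(−p/3) = 6.359595, φ = arccos(3q/(p·r)) = arccos(-0.558701) = 2.163615 rad.
y_k = r·cos(φ/3 − 2πk/3) for k = 0, 1, 2 gives y = 4.776123, 1.248534, -6.024656.
λ_k = y_k + 2.333333 gives λ = 7.1095, 3.5819, -3.6913 (check: the sum is 7.0000 = tr M).

Hence λ_max = 7.1095 and λ_min = -3.6913.


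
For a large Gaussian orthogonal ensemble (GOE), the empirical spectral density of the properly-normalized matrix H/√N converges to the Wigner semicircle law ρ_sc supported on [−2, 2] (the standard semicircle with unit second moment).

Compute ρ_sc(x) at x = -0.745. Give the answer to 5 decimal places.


ρ_sc(x) = (1/(2π)) √(4 − x²). With x = -0.745:
  4 − x² = 4 − (-0.745)² = 4 − 0.555025 = 3.444975.
  √(4 − x²) = 1.856064.
  1/(2π) = 0.159155.
  ρ_sc(-0.745) = 0.159155 · 1.856064 = 0.295402.

Rounded to 5 decimal places: ρ_sc(-0.745) ≈ 0.29540.


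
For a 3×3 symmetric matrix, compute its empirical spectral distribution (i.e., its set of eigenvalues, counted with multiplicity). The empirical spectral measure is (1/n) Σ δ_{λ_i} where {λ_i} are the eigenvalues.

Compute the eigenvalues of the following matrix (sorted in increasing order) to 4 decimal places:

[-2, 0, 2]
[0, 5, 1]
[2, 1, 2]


Since M is real symmetric, all three eigenvalues are real; they are the roots of det(λI − M) = λ³ − (tr M) λ² + s λ − det M, where s is the sum of the principal 2×2 minors.
tr M = -2 + 5 + 2 = 5.
s = ((-2)·5 − 0²) + ((-2)·2 − 2²) + (5·2 − 1²) = -10 + (-8) + 9 = -9.
det M (expand along row 1) = (-2)·9 − 0·(-2) + 2·(-10) = -38.
Characteristic polynomial: λ³ − 5λ² − 9λ + 38 = 0.
Substitute λ = y + (tr M)/3 = y + 1.666667 to remove the quadratic term: y³ + p·y + q = 0 with p = s − (tr M)²/3 = -17.333333 and q = −2(tr M)³/27 + (tr M)·s/3 − det M = 13.740741.
Three real roots ⇒ use the trigonometric (Viète) form: r = 2√(−p/3) = 4.807402, φ = arccos(3q/(p·r)) = arccos(-0.494697) = 2.088282 rad.
y_k = r·cos(φ/3 − 2πk/3) for k = 0, 1, 2 gives y = 3.688973, 0.825148, -4.514120.
λ_k = y_k + 1.666667 gives λ = 5.3556, 2.4918, -2.8475 (check: the sum is 5.0000 = tr M).

Eigenvalues sorted in increasing order: [-2.8475, 2.4918, 5.3556].


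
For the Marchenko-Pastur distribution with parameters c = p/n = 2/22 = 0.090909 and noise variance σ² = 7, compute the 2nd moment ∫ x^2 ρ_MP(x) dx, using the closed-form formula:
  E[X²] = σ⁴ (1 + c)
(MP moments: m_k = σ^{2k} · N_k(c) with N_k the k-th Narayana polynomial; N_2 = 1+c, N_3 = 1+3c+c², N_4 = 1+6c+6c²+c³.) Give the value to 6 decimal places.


E[X²] = σ⁴ (1 + c) (second MP moment). With σ² = 7 (so σ⁴ = 49) and c = 2/22 = 0.090909: E[X²] = 49 · (1 + 0.090909) = 49 · 1.090909.

So E[X^2] = 53.454545.


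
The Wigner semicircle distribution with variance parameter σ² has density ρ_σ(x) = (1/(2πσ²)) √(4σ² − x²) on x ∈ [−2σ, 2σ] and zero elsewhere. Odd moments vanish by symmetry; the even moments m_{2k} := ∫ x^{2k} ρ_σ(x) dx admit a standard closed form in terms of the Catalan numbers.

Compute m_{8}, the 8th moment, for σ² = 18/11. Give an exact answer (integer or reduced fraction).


By the scaled semicircle moment identity, m_{2k} = σ^{2k} · C_k with k = 4.
C_4 = (1/(k+1)) · C(2k, k) = (1/5) · C(8, 4) = (1/5) · 70 = 14.
σ^{2k} = (σ²)^k = (18/11)^4 = 104976/14641.

Therefore m_{8} = σ^{8} · C_4 = (104976/14641) · 14 = 1469664/14641.


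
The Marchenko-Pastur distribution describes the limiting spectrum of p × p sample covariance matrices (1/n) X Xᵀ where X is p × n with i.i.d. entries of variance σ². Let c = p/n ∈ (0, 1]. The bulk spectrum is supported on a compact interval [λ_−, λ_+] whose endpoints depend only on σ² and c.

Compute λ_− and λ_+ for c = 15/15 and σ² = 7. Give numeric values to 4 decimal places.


c = 15/15 = 1.000000; √c = 1.000000.
λ_− = σ² (1 − √c)² = 7 · (1 − 1.000000)² = 7 · (0.000000)² = 0.000000.
λ_+ = σ² (1 + √c)² = 7 · (1 + 1.000000)² = 7 · (2.000000)² = 28.000000.

Rounded to 4 decimal places: λ_− ≈ 0.0000, λ_+ ≈ 28.0000.


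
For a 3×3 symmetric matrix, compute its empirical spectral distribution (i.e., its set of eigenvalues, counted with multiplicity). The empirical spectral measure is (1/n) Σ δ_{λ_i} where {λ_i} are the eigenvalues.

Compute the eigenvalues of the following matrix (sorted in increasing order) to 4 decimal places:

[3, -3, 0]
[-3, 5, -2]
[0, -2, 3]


Since M is real symmetric, all three eigenvalues are real; they are the roots of det(λI − M) = λ³ − (tr M) λ² + s λ − det M, where s is the sum of the principal 2×2 minors.
tr M = 3 + 5 + 3 = 11.
s = (3·5 − (-3)²) + (3·3 − 0²) + (5·3 − (-2)²) = 6 + 9 + 11 = 26.
det M (expand along row 1) = 3·11 − (-3)·(-9) + 0·6 = 6.
Characteristic polynomial: λ³ − 11λ² + 26λ − 6 = 0.
Substitute λ = y + (tr M)/3 = y + 3.666667 to remove the quadratic term: y³ + p·y + q = 0 with p = s − (tr M)²/3 = -14.333333 and q = −2(tr M)³/27 + (tr M)·s/3 − det M = -9.259259.
Three real roots ⇒ use the trigonometric (Viète) form: r = 2√(−p/3) = 4.371626, φ = arccos(3q/(p·r)) = arccos(0.443310) = 1.111509 rad.
y_k = r·cos(φ/3 − 2πk/3) for k = 0, 1, 2 gives y = 4.074991, -0.666667, -3.408324.
λ_k = y_k + 3.666667 gives λ = 7.7417, 3.0000, 0.2583 (check: the sum is 11.0000 = tr M).

Eigenvalues sorted in increasing order: [0.2583, 3.0000, 7.7417].


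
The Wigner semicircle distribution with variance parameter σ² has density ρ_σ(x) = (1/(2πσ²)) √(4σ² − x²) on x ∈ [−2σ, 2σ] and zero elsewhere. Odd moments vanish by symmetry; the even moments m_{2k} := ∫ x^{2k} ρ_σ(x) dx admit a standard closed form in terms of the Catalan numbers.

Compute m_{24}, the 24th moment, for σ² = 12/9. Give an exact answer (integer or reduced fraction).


By the scaled semicircle moment identity, m_{2k} = σ^{2k} · C_k with k = 12.
C_12 = (1/(k+1)) · C(2k, k) = (1/13) · C(24, 12) = (1/13) · 2704156 = 208012.
σ^{2k} = (σ²)^k = (12/9)^12 = 16777216/531441.

Therefore m_{24} = σ^{24} · C_12 = (16777216/531441) · 208012 = 3489862254592/531441.


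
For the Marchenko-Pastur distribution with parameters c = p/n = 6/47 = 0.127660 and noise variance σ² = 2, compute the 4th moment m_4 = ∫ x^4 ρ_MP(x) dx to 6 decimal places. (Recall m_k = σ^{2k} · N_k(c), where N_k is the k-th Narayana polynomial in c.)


E[X⁴] = σ⁸ (1 + 6c + 6c² + c³) (fourth MP moment). With σ² = 2 (so σ⁸ = 16) and c = 6/47 = 0.127660: E[X⁴] = 16 · (1 + 6·0.127660 + 6·(0.127660)² + (0.127660)³) = 16 · 1.865820.

So E[X^4] = 29.853115.


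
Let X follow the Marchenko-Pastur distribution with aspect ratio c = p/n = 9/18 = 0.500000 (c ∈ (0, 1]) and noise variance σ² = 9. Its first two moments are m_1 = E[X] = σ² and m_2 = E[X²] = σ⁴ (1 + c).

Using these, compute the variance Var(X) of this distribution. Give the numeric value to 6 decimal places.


m_1 = E[X] = σ² = 9, so m_1² = 81.
m_2 = E[X²] = σ⁴ (1 + c) = 81 · (1 + 0.500000) = 81 · 1.500000 = 121.500000.
(Note m_2 − m_1² simplifies to c · σ⁴ = 0.500000 · 81.)

Var(X) = m_2 − m_1² = 121.500000 − 81 = 40.500000.


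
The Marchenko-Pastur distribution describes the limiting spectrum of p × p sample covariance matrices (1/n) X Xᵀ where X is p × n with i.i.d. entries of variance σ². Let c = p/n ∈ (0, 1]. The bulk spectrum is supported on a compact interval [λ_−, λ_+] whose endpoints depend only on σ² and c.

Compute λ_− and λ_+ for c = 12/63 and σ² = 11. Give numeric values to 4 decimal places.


c = 12/63 = 0.190476; √c = 0.436436.
λ_− = σ² (1 − √c)² = 11 · (1 − 0.436436)² = 11 · (0.563564)² = 3.493651.
λ_+ = σ² (1 + √c)² = 11 · (1 + 0.436436)² = 11 · (1.436436)² = 22.696825.

Rounded to 4 decimal places: λ_− ≈ 3.4937, λ_+ ≈ 22.6968.


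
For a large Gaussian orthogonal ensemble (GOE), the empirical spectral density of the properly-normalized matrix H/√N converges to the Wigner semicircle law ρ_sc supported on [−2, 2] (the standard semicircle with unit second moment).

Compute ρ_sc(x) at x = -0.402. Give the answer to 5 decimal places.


ρ_sc(x) = (1/(2π)) √(4 − x²). With x = -0.402:
  4 − x² = 4 − (-0.402)² = 4 − 0.161604 = 3.838396.
  √(4 − x²) = 1.959182.
  1/(2π) = 0.159155.
  ρ_sc(-0.402) = 0.159155 · 1.959182 = 0.311814.

Rounded to 5 decimal places: ρ_sc(-0.402) ≈ 0.31181.


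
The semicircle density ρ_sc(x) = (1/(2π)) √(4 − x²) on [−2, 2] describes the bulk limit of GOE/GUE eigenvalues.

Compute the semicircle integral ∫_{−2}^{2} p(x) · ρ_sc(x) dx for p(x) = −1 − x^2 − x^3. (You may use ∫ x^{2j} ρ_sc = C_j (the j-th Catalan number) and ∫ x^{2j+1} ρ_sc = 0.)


Write p(x) = Σ a_i x^i, split into monomials and integrate each against ρ_sc separately.
Using ∫ x^{2j} ρ_sc = C_j = (1/(j+1)) C(2j, j) (Catalan numbers) and ∫ x^{2j+1} ρ_sc = 0 (odd monomials vanish by symmetry):
  i = 0 (even): a_0 · C_{0} = -1 · 1 = -1
  i = 2 (even): a_2 · C_{1} = -1 · 1 = -1
  i = 3 (odd): ∫ x^3 ρ_sc = 0 (vanishes)

Summing the contributions: ∫_{−2}^{2} p(x) ρ_sc(x) dx = (-1) + (-1) = -2.


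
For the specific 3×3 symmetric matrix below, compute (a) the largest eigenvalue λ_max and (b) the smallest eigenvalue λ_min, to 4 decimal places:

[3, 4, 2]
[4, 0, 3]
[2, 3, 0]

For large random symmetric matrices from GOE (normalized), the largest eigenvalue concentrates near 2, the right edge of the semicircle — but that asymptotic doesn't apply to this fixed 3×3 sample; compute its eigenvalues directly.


Since M is real symmetric, all three eigenvalues are real; they are the roots of det(λI − M) = λ³ − (tr M) λ² + s λ − det M, where s is the sum of the principal 2×2 minors.
tr M = 3 + 0 + 0 = 3.
s = (3·0 − 4²) + (3·0 − 2²) + (0·0 − 3²) = -16 + (-4) + (-9) = -29.
det M (expand along row 1) = 3·(-9) − 4·(-6) + 2·12 = 21.
Characteristic polynomial: λ³ − 3λ² − 29λ − 21 = 0.
Substitute λ = y + (tr M)/3 = y + 1.000000 to remove the quadratic term: y³ + p·y + q = 0 with p = s − (tr M)²/3 = -32.000000 and q = −2(tr M)³/27 + (tr M)·s/3 − det M = -52.000000.
Three real roots ⇒ use the trigonometric (Viète) form: r = 2√(−p/3) = 6.531973, φ = arccos(3q/(p·r)) = arccos(0.746329) = 0.728267 rad.
y_k = r·cos(φ/3 − 2πk/3) for k = 0, 1, 2 gives y = 6.340450, -1.810439, -4.530011.
λ_k = y_k + 1.000000 gives λ = 7.3405, -0.8104, -3.5300 (check: the sum is 3.0000 = tr M).

Hence λ_max = 7.3405 and λ_min = -3.5300.


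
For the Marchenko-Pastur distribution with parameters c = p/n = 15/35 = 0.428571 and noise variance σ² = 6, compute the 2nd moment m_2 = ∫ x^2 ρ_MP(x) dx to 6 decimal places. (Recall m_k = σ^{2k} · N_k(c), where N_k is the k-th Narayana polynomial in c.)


E[X²] = σ⁴ (1 + c) (second MP moment). With σ² = 6 (so σ⁴ = 36) and c = 15/35 = 0.428571: E[X²] = 36 · (1 + 0.428571) = 36 · 1.428571.

So E[X^2] = 51.428571.


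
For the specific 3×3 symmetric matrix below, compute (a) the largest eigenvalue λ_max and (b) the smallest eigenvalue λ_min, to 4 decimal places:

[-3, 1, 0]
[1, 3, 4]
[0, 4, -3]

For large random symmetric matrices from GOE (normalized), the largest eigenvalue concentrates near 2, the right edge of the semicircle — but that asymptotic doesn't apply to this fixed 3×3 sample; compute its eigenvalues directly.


Since M is real symmetric, all three eigenvalues are real; they are the roots of det(λI − M) = λ³ − (tr M) λ² + s λ − det M, where s is the sum of the principal 2×2 minors.
tr M = -3 + 3 + (-3) = -3.
s = ((-3)·3 − 1²) + ((-3)·(-3) − 0²) + (3·(-3) − 4²) = -10 + 9 + (-25) = -26.
det M (expand along row 1) = (-3)·(-25) − 1·(-3) + 0·4 = 78.
Characteristic polynomial: λ³ + 3λ² − 26λ − 78 = 0.
Substitute λ = y + (tr M)/3 = y − 1.000000 to remove the quadratic term: y³ + p·y + q = 0 with p = s − (tr M)²/3 = -29.000000 and q = −2(tr M)³/27 + (tr M)·s/3 − det M = -50.000000.
Three real roots ⇒ use the trigonometric (Viète) form: r = 2√(−p/3) = 6.218253, φ = arccos(3q/(p·r)) = arccos(0.831811) = 0.588433 rad.
y_k = r·cos(φ/3 − 2πk/3) for k = 0, 1, 2 gives y = 6.099020, -2.000000, -4.099020.
λ_k = y_k − 1.000000 gives λ = 5.0990, -3.0000, -5.0990 (check: the sum is -3.0000 = tr M).

Hence λ_max = 5.0990 and λ_min = -5.0990.


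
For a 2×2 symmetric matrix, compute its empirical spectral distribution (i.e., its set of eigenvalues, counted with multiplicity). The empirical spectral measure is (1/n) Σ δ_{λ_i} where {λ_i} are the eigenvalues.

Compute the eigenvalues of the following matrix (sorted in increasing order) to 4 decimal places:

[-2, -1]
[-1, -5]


Since M is real symmetric, both eigenvalues are real; they are the roots of det(λI − M) = λ² − (tr M) λ + det M.
tr M = -2 + (-5) = -7.
det M = (-2)·(-5) − (-1)² = 10 − 1 = 9.
Characteristic polynomial: λ² + 7λ + 9 = 0.
Discriminant Δ = (tr M)² − 4·det M = 49 − 36 = 13; √Δ = 3.605551.
λ = (tr M ± √Δ)/2 = (-7 ± 3.605551)/2, giving (tr M − √Δ)/2 = -5.3028 and (tr M + √Δ)/2 = -1.6972.

Eigenvalues sorted in increasing order: [-5.3028, -1.6972].


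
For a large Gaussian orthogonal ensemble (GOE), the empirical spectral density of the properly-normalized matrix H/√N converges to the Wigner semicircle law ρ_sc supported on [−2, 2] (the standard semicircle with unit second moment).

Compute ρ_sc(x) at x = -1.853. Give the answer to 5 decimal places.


ρ_sc(x) = (1/(2π)) √(4 − x²). With x = -1.853:
  4 − x² = 4 − (-1.853)² = 4 − 3.433609 = 0.566391.
  √(4 − x²) = 0.752590.
  1/(2π) = 0.159155.
  ρ_sc(-1.853) = 0.159155 · 0.752590 = 0.119778.

Rounded to 5 decimal places: ρ_sc(-1.853) ≈ 0.11978.


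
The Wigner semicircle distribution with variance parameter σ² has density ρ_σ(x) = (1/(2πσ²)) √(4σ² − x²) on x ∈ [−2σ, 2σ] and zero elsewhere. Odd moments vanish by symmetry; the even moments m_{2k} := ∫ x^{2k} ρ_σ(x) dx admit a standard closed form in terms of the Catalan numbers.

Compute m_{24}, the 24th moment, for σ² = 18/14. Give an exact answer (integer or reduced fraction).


By the scaled semicircle moment identity, m_{2k} = σ^{2k} · C_k with k = 12.
C_12 = (1/(k+1)) · C(2k, k) = (1/13) · C(24, 12) = (1/13) · 2704156 = 208012.
σ^{2k} = (σ²)^k = (18/14)^12 = 282429536481/13841287201.

Therefore m_{24} = σ^{24} · C_12 = (282429536481/13841287201) · 208012 = 8392676106069396/1977326743.


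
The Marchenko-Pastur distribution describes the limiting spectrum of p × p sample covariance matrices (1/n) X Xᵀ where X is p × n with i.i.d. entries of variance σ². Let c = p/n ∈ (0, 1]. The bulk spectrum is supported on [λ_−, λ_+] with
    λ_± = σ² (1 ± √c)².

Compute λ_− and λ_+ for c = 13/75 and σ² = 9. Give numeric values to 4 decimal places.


c = 13/75 = 0.173333; √c = 0.416333.
λ_− = σ² (1 − √c)² = 9 · (1 − 0.416333)² = 9 · (0.583667)² = 3.066002.
λ_+ = σ² (1 + √c)² = 9 · (1 + 0.416333)² = 9 · (1.416333)² = 18.053998.

Rounded to 4 decimal places: λ_− ≈ 3.0660, λ_+ ≈ 18.0540.


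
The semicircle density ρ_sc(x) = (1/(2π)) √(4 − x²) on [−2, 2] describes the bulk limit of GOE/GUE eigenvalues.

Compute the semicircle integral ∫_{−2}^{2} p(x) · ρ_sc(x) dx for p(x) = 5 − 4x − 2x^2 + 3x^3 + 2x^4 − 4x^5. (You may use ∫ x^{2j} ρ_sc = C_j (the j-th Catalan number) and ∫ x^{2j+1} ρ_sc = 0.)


Write p(x) = Σ a_i x^i, split into monomials and integrate each against ρ_sc separately.
Using ∫ x^{2j} ρ_sc = C_j = (1/(j+1)) C(2j, j) (Catalan numbers) and ∫ x^{2j+1} ρ_sc = 0 (odd monomials vanish by symmetry):
  i = 0 (even): a_0 · C_{0} = 5 · 1 = 5
  i = 1 (odd): ∫ x^1 ρ_sc = 0 (vanishes)
  i = 2 (even): a_2 · C_{1} = -2 · 1 = -2
  i = 3 (odd): ∫ x^3 ρ_sc = 0 (vanishes)
  i = 4 (even): a_4 · C_{2} = 2 · 2 = 4
  i = 5 (odd): ∫ x^5 ρ_sc = 0 (vanishes)

Summing the contributions: ∫_{−2}^{2} p(x) ρ_sc(x) dx = 5 + (-2) + 4 = 7.


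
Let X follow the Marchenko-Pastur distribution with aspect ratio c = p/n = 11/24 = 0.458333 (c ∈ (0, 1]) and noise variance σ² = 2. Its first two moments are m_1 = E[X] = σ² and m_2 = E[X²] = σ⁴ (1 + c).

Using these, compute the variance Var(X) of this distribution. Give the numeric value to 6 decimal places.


m_1 = E[X] = σ² = 2, so m_1² = 4.
m_2 = E[X²] = σ⁴ (1 + c) = 4 · (1 + 0.458333) = 4 · 1.458333 = 5.833333.
(Note m_2 − m_1² simplifies to c · σ⁴ = 0.458333 · 4.)

Var(X) = m_2 − m_1² = 5.833333 − 4 = 1.833333.


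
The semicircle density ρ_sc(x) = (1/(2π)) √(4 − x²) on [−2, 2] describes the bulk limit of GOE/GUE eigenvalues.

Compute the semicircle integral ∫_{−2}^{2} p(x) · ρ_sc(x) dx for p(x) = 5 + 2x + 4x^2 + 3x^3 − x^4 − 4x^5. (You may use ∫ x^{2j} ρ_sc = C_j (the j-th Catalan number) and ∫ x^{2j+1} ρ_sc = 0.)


Write p(x) = Σ a_i x^i, split into monomials and integrate each against ρ_sc separately.
Using ∫ x^{2j} ρ_sc = C_j = (1/(j+1)) C(2j, j) (Catalan numbers) and ∫ x^{2j+1} ρ_sc = 0 (odd monomials vanish by symmetry):
  i = 0 (even): a_0 · C_{0} = 5 · 1 = 5
  i = 1 (odd): ∫ x^1 ρ_sc = 0 (vanishes)
  i = 2 (even): a_2 · C_{1} = 4 · 1 = 4
  i = 3 (odd): ∫ x^3 ρ_sc = 0 (vanishes)
  i = 4 (even): a_4 · C_{2} = -1 · 2 = -2
  i = 5 (odd): ∫ x^5 ρ_sc = 0 (vanishes)

Summing the contributions: ∫_{−2}^{2} p(x) ρ_sc(x) dx = 5 + 4 + (-2) = 7.


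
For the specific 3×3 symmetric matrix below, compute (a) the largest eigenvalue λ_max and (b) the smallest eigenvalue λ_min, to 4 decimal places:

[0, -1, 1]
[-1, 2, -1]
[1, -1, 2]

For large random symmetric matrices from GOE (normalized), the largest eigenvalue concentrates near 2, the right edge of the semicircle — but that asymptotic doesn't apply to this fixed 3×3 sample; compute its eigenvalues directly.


Since M is real symmetric, all three eigenvalues are real; they are the roots of det(λI − M) = λ³ − (tr M) λ² + s λ − det M, where s is the sum of the principal 2×2 minors.
tr M = 0 + 2 + 2 = 4.
s = (0·2 − (-1)²) + (0·2 − 1²) + (2·2 − (-1)²) = -1 + (-1) + 3 = 1.
det M (expand along row 1) = 0·3 − (-1)·(-1) + 1·(-1) = -2.
Characteristic polynomial: λ³ − 4λ² + λ + 2 = 0.
Substitute λ = y + (tr M)/3 = y + 1.333333 to remove the quadratic term: y³ + p·y + q = 0 with p = s − (tr M)²/3 = -4.333333 and q = −2(tr M)³/27 + (tr M)·s/3 − det M = -1.407407.
Three real roots ⇒ use the trigonometric (Viète) form: r = 2√(−p/3) = 2.403701, φ = arccos(3q/(p·r)) = arccos(0.405358) = 1.153426 rad.
y_k = r·cos(φ/3 − 2πk/3) for k = 0, 1, 2 gives y = 2.228219, -0.333333, -1.894886.
λ_k = y_k + 1.333333 gives λ = 3.5616, 1.0000, -0.5616 (check: the sum is 4.0000 = tr M).

Hence λ_max = 3.5616 and λ_min = -0.5616.


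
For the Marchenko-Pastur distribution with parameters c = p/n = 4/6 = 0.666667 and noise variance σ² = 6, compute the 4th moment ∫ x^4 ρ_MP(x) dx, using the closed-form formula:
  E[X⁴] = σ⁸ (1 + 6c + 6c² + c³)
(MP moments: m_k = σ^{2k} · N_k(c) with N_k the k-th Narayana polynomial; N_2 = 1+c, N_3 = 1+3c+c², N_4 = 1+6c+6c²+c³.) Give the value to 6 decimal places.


E[X⁴] = σ⁸ (1 + 6c + 6c² + c³) (fourth MP moment). With σ² = 6 (so σ⁸ = 1296) and c = 4/6 = 0.666667: E[X⁴] = 1296 · (1 + 6·0.666667 + 6·(0.666667)² + (0.666667)³) = 1296 · 7.962963.

So E[X^4] = 10320.000000.


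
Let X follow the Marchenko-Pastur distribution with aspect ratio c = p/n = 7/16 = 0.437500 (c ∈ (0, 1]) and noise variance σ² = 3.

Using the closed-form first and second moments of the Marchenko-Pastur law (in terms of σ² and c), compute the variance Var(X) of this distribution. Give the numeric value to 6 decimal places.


Recall the MP moments m_1 = E[X] = σ² and m_2 = E[X²] = σ⁴ (1 + c).
m_1 = E[X] = σ² = 3, so m_1² = 9.
m_2 = E[X²] = σ⁴ (1 + c) = 9 · (1 + 0.437500) = 9 · 1.437500 = 12.937500.
(Note m_2 − m_1² simplifies to c · σ⁴ = 0.437500 · 9.)

Var(X) = m_2 − m_1² = 12.937500 − 9 = 3.937500.


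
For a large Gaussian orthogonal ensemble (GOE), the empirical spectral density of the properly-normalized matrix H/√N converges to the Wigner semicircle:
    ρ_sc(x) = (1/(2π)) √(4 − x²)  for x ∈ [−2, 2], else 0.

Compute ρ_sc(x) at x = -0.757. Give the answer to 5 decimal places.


ρ_sc(x) = (1/(2π)) √(4 − x²). With x = -0.757:
  4 − x² = 4 − (-0.757)² = 4 − 0.573049 = 3.426951.
  √(4 − x²) = 1.851203.
  1/(2π) = 0.159155.
  ρ_sc(-0.757) = 0.159155 · 1.851203 = 0.294628.

Rounded to 5 decimal places: ρ_sc(-0.757) ≈ 0.29463.


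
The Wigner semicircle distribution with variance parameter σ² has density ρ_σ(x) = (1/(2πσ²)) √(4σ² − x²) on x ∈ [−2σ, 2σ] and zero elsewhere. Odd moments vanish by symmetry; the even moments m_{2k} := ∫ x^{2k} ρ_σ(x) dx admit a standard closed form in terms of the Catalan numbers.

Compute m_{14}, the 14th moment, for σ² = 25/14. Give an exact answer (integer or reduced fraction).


By the scaled semicircle moment identity, m_{2k} = σ^{2k} · C_k with k = 7.
C_7 = (1/(k+1)) · C(2k, k) = (1/8) · C(14, 7) = (1/8) · 3432 = 429.
σ^{2k} = (σ²)^k = (25/14)^7 = 6103515625/105413504.

Therefore m_{14} = σ^{14} · C_7 = (6103515625/105413504) · 429 = 2618408203125/105413504.


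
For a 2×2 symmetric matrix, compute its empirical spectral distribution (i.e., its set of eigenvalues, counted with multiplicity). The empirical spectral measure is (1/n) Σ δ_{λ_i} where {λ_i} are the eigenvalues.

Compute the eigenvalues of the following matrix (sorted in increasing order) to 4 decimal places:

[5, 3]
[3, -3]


Since M is real symmetric, both eigenvalues are real; they are the roots of det(λI − M) = λ² − (tr M) λ + det M.
tr M = 5 + (-3) = 2.
det M = 5·(-3) − 3² = -15 − 9 = -24.
Characteristic polynomial: λ² − 2λ − 24 = 0.
Discriminant Δ = (tr M)² − 4·det M = 4 − (-96) = 100; √Δ = 10.000000.
λ = (tr M ± √Δ)/2 = (2 ± 10.000000)/2, giving (tr M − √Δ)/2 = -4.0000 and (tr M + √Δ)/2 = 6.0000.

Eigenvalues sorted in increasing order: [-4.0000, 6.0000].


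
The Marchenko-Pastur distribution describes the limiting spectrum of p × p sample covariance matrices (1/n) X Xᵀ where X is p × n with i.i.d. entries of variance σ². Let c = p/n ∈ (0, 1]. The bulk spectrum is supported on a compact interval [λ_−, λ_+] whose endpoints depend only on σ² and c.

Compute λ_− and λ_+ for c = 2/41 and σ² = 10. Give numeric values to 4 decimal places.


c = 2/41 = 0.048780; √c = 0.220863.
λ_− = σ² (1 − √c)² = 10 · (1 − 0.220863)² = 10 · (0.779137)² = 6.070544.
λ_+ = σ² (1 + √c)² = 10 · (1 + 0.220863)² = 10 · (1.220863)² = 14.905066.

Rounded to 4 decimal places: λ_− ≈ 6.0705, λ_+ ≈ 14.9051.


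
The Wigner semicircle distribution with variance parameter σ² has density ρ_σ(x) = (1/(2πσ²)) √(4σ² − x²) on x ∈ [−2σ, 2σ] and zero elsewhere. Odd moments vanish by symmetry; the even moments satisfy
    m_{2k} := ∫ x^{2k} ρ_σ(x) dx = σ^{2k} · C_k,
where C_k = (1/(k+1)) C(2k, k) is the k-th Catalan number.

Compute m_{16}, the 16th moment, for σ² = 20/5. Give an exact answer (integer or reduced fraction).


By the scaled semicircle moment identity, m_{2k} = σ^{2k} · C_k with k = 8.
C_8 = (1/(k+1)) · C(2k, k) = (1/9) · C(16, 8) = (1/9) · 12870 = 1430.
σ^{2k} = (σ²)^k = (20/5)^8 = 65536.

Therefore m_{16} = σ^{16} · C_8 = 65536 · 1430 = 93716480.


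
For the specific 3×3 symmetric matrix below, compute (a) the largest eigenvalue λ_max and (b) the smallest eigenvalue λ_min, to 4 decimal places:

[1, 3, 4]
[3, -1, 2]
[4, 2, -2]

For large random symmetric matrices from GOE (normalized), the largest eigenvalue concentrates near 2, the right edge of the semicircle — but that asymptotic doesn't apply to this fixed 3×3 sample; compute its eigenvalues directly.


Since M is real symmetric, all three eigenvalues are real; they are the roots of det(λI − M) = λ³ − (tr M) λ² + s λ − det M, where s is the sum of the principal 2×2 minors.
tr M = 1 + (-1) + (-2) = -2.
s = (1·(-1) − 3²) + (1·(-2) − 4²) + ((-1)·(-2) − 2²) = -10 + (-18) + (-2) = -30.
det M (expand along row 1) = 1·(-2) − 3·(-14) + 4·10 = 80.
Characteristic polynomial: λ³ + 2λ² − 30λ − 80 = 0.
Substitute λ = y + (tr M)/3 = y − 0.666667 to remove the quadratic term: y³ + p·y + q = 0 with p = s − (tr M)²/3 = -31.333333 and q = −2(tr M)³/27 + (tr M)·s/3 − det M = -59.407407.
Three real roots ⇒ use the trigonometric (Viète) form: r = 2√(−p/3) = 6.463573, φ = arccos(3q/(p·r)) = arccos(0.880000) = 0.494934 rad.
y_k = r·cos(φ/3 − 2πk/3) for k = 0, 1, 2 gives y = 6.375810, -2.268604, -4.107206.
λ_k = y_k − 0.666667 gives λ = 5.7091, -2.9353, -4.7739 (check: the sum is -2.0000 = tr M).

Hence λ_max = 5.7091 and λ_min = -4.7739.
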